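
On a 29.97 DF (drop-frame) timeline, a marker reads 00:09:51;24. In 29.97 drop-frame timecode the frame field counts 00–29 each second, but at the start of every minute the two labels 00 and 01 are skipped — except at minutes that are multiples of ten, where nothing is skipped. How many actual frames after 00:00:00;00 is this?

As if non-drop at 30 labels/s: (0 × 3600 + 9 × 60 + 51) × 30 + 24 = 17754.
Minute boundaries passed: 9; those not divisible by 10: 9 − 0 = 9; dropped labels = 2 × 9 = 18.
Actual frame index = 17754 − 18 = 17736.

17736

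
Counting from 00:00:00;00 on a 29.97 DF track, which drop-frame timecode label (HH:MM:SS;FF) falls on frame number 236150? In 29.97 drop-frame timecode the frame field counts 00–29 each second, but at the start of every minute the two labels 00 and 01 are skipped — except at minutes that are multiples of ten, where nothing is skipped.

02:11:19;16

Each 10-minute DF block holds 10 × 60 × 30 − 9 × 2 = 17982 frames. 236150 ÷ 17982 → 13 full blocks, remainder 2384.
Within the partial block the first minute is 1800 frames and each further minute 1798, so 1 further minute boundary passed. Total skipped labels = 18 × 13 + 2 × 1 = 236.
Non-drop label index = 236150 + 236 = 236386; at 30 labels/s that is 02:11:19:16, i.e. DF 02:11:19;16.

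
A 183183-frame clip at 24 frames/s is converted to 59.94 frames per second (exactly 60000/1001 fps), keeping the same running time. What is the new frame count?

Target frames = source frames × (target rate / source rate) = 183183 × (60000/1001)/(24) = 183183 × 2500/1001 = 457500.

457500 frames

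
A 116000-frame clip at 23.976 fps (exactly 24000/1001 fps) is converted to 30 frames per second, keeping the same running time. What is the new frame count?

Target frames = source frames × (target rate / source rate) = 116000 × (30)/(24000/1001) = 116000 × 1001/800 = 145145.

145145 frames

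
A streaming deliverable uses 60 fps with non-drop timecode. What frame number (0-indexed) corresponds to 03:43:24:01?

Total seconds to the label: (3 × 3600 + 43 × 60 + 24) = 13404.
Frame index = 13404 × 60 + 1 = 804241.

frame 804241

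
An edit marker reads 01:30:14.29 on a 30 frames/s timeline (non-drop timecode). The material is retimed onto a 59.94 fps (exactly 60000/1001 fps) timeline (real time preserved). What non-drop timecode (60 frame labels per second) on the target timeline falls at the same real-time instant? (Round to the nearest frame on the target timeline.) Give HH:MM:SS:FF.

01:30:09:33

Source frame index: (1×3600 + 30×60 + 14) × 30 + 29 = 162449.
Real time: 162449 / (30) = 162449/30 s.
Target frame: (162449/30) × (60000/1001) = 46414000/143 ≈ 324573.427 → 324573.
At 60 labels/s: frame 324573 → 01:30:09:33.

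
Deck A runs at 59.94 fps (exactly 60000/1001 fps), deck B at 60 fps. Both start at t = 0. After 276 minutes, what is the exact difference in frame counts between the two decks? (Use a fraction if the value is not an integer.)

993600/1001 frames

276 min = 16560 s.
A emits 60000/1001 × 16560 = 993600000/1001 frames; B emits 60 × 16560 = 993600.
Difference = 993600/1001 frames (≈ 992.6074); B is ahead of A.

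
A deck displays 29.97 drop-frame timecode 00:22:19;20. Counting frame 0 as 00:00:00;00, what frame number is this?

40150

Complete 10-minute blocks: 2, each 17982 frames → 35964.
Remaining 2 whole minutes in the current block: 1800 + 1 × 1798 = 3598 frames.
Within the current minute: 19 × 30 + 20 − 2 = 588 (labels ;00/;01 skipped at this minute). Total = 35964 + 3598 + 588 = 40150.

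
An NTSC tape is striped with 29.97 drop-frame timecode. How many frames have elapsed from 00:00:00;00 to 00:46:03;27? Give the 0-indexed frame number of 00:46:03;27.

82833

Complete 10-minute blocks: 4, each 17982 frames → 71928.
Remaining 6 whole minutes in the current block: 1800 + 5 × 1798 = 10790 frames.
Within the current minute: 3 × 30 + 27 − 2 = 115 (labels ;00/;01 skipped at this minute). Total = 71928 + 10790 + 115 = 82833.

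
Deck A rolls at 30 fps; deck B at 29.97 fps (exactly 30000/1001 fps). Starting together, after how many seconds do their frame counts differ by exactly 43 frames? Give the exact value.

The gap grows by |30000/1001 − 30| = 30/1001 frames per second.
Time for a 43-frame gap: 43 ÷ (30/1001) = 43043/30 s.

43043/30 seconds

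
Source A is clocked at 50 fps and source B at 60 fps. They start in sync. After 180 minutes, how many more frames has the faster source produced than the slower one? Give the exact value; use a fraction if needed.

180 min = 10800 s.
A emits 50 × 10800 = 540000 frames; B emits 60 × 10800 = 648000.
Difference = 108000 frames; B is ahead of A.

108000 frames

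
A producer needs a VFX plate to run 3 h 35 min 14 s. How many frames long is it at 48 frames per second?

619872 frames

3 h 35 min 14 s = 12914 s.
Frames = 12914 × 48 = 619872.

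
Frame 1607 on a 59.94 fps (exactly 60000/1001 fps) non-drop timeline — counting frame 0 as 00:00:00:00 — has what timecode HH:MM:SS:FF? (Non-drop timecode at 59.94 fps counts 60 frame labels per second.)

00:00:26:47

1607 ÷ 60 = 26 full seconds, remainder 47 frames.
26 s = 0 h 0 min 26 s.
Timecode: 00:00:26:47.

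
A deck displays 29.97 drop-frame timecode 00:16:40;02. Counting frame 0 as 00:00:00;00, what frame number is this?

Complete 10-minute blocks: 1, each 17982 frames → 17982.
Remaining 6 whole minutes in the current block: 1800 + 5 × 1798 = 10790 frames.
Within the current minute: 40 × 30 + 2 − 2 = 1200 (labels ;00/;01 skipped at this minute). Total = 17982 + 10790 + 1200 = 29972.

29972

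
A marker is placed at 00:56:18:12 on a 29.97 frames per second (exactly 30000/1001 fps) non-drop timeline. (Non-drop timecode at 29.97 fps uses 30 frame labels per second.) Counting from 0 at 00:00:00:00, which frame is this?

Total seconds to the label: (0 × 3600 + 56 × 60 + 18) = 3378.
Frame index = 3378 × 30 + 12 = 101352.

101352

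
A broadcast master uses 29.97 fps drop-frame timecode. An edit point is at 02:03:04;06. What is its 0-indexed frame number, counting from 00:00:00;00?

221304

Complete 10-minute blocks: 12, each 17982 frames → 215784.
Remaining 3 whole minutes in the current block: 1800 + 2 × 1798 = 5396 frames.
Within the current minute: 4 × 30 + 6 − 2 = 124 (labels ;00/;01 skipped at this minute). Total = 215784 + 5396 + 124 = 221304.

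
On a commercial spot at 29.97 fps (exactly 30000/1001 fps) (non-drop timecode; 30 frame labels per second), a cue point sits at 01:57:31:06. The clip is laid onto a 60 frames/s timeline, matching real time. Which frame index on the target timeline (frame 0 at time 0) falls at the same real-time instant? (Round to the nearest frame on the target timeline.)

frame 423495

Source frame index: (1×3600 + 57×60 + 31) × 30 + 6 = 211536.
Real time: 211536 / (30000/1001) = 4411407/625 s.
Target frame: (4411407/625) × (60) = 52936884/125 ≈ 423495.072 → 423495.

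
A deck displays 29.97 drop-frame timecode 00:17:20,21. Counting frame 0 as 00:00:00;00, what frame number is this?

As if non-drop at 30 labels/s: (0 × 3600 + 17 × 60 + 20) × 30 + 21 = 31221.
Minute boundaries passed: 17; those not divisible by 10: 17 − 1 = 16; dropped labels = 2 × 16 = 32.
Actual frame index = 31221 − 32 = 31189.

31189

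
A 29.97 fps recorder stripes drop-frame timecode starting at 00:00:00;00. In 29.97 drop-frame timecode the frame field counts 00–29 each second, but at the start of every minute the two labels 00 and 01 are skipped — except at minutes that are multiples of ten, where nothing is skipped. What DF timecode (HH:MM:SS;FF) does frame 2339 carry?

Each 10-minute DF block holds 10 × 60 × 30 − 9 × 2 = 17982 frames. 2339 ÷ 17982 → 0 full blocks, remainder 2339.
Within the partial block the first minute is 1800 frames and each further minute 1798, so 1 further minute boundary passed. Total skipped labels = 18 × 0 + 2 × 1 = 2.
Non-drop label index = 2339 + 2 = 2341; at 30 labels/s that is 00:01:18:01, i.e. DF 00:01:18;01.

00:01:18;01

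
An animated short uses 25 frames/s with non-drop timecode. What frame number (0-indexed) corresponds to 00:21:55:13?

frame 32888

Total seconds to the label: (0 × 3600 + 21 × 60 + 55) = 1315.
Frame index = 1315 × 25 + 13 = 32888.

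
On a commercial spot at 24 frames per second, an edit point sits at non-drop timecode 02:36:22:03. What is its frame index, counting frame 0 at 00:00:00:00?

frame 225171

Total seconds to the label: (2 × 3600 + 36 × 60 + 22) = 9382.
Frame index = 9382 × 24 + 3 = 225171.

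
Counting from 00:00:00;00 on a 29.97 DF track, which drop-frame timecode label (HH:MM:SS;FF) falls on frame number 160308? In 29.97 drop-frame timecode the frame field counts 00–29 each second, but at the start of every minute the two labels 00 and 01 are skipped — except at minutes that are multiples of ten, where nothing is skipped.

01:29:09;00

Each 10-minute DF block holds 10 × 60 × 30 − 9 × 2 = 17982 frames. 160308 ÷ 17982 → 8 full blocks, remainder 16452.
Within the partial block the first minute is 1800 frames and each further minute 1798, so 9 further minute boundaries passed. Total skipped labels = 18 × 8 + 2 × 9 = 162.
Non-drop label index = 160308 + 162 = 160470; at 30 labels/s that is 01:29:09:00, i.e. DF 01:29:09;00.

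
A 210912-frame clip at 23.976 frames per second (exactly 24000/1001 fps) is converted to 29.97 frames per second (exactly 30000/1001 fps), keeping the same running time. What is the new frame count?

263640 frames

Target frames = source frames × (target rate / source rate) = 210912 × (30000/1001)/(24000/1001) = 210912 × 5/4 = 263640.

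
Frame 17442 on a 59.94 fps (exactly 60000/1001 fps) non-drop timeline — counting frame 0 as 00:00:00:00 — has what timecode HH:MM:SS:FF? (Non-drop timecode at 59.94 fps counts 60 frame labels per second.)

00:04:50:42

17442 ÷ 60 = 290 full seconds, remainder 42 frames.
290 s = 0 h 4 min 50 s.
Timecode: 00:04:50:42.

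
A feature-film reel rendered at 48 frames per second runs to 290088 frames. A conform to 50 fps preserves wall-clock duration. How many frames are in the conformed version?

302175 frames

Target frames = source frames × (target rate / source rate) = 290088 × (50)/(48) = 290088 × 25/24 = 302175.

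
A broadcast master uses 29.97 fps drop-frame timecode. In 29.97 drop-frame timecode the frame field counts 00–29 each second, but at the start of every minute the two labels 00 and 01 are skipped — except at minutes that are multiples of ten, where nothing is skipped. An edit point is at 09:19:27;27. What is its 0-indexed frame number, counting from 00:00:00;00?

1006029

Complete 10-minute blocks: 55, each 17982 frames → 989010.
Remaining 9 whole minutes in the current block: 1800 + 8 × 1798 = 16184 frames.
Within the current minute: 27 × 30 + 27 − 2 = 835 (labels ;00/;01 skipped at this minute). Total = 989010 + 16184 + 835 = 1006029.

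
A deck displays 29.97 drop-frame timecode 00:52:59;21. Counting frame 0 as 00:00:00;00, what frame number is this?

Complete 10-minute blocks: 5, each 17982 frames → 89910.
Remaining 2 whole minutes in the current block: 1800 + 1 × 1798 = 3598 frames.
Within the current minute: 59 × 30 + 21 − 2 = 1789 (labels ;00/;01 skipped at this minute). Total = 89910 + 3598 + 1789 = 95297.

95297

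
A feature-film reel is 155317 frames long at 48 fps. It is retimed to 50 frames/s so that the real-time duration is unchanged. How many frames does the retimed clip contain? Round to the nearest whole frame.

161789 frames

Frames at target rate = 155317 × (50) / (48) = 3882925/24 ≈ 161788.542.
Nearest whole frame: 161789.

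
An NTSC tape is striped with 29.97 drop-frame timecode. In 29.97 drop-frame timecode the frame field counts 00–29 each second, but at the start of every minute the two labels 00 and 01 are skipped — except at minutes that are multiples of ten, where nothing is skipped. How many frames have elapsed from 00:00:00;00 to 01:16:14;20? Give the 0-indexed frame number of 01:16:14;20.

As if non-drop at 30 labels/s: (1 × 3600 + 16 × 60 + 14) × 30 + 20 = 137240.
Minute boundaries passed: 76; those not divisible by 10: 76 − 7 = 69; dropped labels = 2 × 69 = 138.
Actual frame index = 137240 − 138 = 137102.

137102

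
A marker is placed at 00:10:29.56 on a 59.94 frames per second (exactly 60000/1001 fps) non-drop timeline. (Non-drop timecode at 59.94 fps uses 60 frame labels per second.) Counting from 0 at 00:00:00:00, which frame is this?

37796

Total seconds to the label: (0 × 3600 + 10 × 60 + 29) = 629.
Frame index = 629 × 60 + 56 = 37796.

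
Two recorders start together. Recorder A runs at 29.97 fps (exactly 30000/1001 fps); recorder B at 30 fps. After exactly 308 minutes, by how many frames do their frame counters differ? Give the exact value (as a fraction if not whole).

7200/13 frames

308 min = 18480 s.
A emits 30000/1001 × 18480 = 7200000/13 frames; B emits 30 × 18480 = 554400.
Difference = 7200/13 frames (≈ 553.8462); B is ahead of A.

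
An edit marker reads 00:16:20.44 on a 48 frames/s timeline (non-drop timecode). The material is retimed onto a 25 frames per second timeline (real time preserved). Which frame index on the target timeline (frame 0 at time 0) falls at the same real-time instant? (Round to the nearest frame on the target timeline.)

frame 24523

Source frame index: (0×3600 + 16×60 + 20) × 48 + 44 = 47084.
Real time: 47084 / (48) = 11771/12 s.
Target frame: (11771/12) × (25) = 294275/12 ≈ 24522.917 → 24523.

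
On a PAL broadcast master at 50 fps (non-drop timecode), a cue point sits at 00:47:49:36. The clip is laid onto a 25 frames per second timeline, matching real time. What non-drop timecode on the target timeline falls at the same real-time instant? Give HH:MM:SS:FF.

00:47:49:18

Source frame index: (0×3600 + 47×60 + 49) × 50 + 36 = 143486.
Real time: 143486 / (50) = 71743/25 s.
Target frame: (71743/25) × (25) = 71743.
At 25 labels/s: frame 71743 → 00:47:49:18.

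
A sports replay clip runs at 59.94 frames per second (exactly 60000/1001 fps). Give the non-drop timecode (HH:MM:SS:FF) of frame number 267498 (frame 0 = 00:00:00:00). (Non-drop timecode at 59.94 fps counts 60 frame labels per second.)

01:14:18:18

267498 ÷ 60 = 4458 full seconds, remainder 18 frames.
4458 s = 1 h 14 min 18 s.
Timecode: 01:14:18:18.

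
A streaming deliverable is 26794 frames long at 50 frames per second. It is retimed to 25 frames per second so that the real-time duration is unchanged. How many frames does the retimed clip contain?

Frames at target rate = 26794 × (25) / (50) = 13397.

13397 frames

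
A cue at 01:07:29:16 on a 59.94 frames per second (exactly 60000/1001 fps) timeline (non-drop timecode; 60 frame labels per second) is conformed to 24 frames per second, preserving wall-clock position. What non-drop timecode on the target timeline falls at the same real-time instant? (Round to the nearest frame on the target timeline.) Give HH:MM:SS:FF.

01:07:33:08

Source frame index: (1×3600 + 7×60 + 29) × 60 + 16 = 242956.
Real time: 242956 / (60000/1001) = 60799739/15000 s.
Target frame: (60799739/15000) × (24) = 60799739/625 ≈ 97279.582 → 97280.
At 24 labels/s: frame 97280 → 01:07:33:08.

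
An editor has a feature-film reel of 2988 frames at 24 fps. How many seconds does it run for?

Running time = 2988 / (24) = 124.5 s.

124.5 seconds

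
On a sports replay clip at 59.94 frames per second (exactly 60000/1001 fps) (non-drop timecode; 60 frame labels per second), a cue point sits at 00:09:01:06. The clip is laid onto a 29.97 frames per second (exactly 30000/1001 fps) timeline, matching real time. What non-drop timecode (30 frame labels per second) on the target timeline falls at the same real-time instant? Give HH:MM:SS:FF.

00:09:01:03

Source frame index: (0×3600 + 9×60 + 1) × 60 + 6 = 32466.
Real time: 32466 / (60000/1001) = 5416411/10000 s.
Target frame: (5416411/10000) × (30000/1001) = 16233.
At 30 labels/s: frame 16233 → 00:09:01:03.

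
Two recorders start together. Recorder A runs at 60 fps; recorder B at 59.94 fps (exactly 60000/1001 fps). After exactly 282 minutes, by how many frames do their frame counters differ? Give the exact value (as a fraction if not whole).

1015200/1001 frames

282 min = 16920 s.
A emits 60 × 16920 = 1015200 frames; B emits 60000/1001 × 16920 = 1015200000/1001.
Difference = 1015200/1001 frames (≈ 1014.1858); B is behind A.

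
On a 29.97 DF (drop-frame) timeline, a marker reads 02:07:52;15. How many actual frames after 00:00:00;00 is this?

Complete 10-minute blocks: 12, each 17982 frames → 215784.
Remaining 7 whole minutes in the current block: 1800 + 6 × 1798 = 12588 frames.
Within the current minute: 52 × 30 + 15 − 2 = 1573 (labels ;00/;01 skipped at this minute). Total = 215784 + 12588 + 1573 = 229945.

229945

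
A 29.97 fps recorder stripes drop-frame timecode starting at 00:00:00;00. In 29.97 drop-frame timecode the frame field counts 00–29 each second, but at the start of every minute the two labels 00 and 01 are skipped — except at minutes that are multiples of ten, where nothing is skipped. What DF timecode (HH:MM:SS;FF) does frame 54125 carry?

Each 10-minute DF block holds 10 × 60 × 30 − 9 × 2 = 17982 frames. 54125 ÷ 17982 → 3 full blocks, remainder 179.
Within the partial block the first minute is 1800 frames and each further minute 1798, so 0 further minute boundaries passed. Total skipped labels = 18 × 3 + 2 × 0 = 54.
Non-drop label index = 54125 + 54 = 54179; at 30 labels/s that is 00:30:05:29, i.e. DF 00:30:05;29.

00:30:05;29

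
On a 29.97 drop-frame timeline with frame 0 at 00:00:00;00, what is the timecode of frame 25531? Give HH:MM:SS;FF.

00:14:11;27

Each 10-minute DF block holds 10 × 60 × 30 − 9 × 2 = 17982 frames. 25531 ÷ 17982 → 1 full block, remainder 7549.
Within the partial block the first minute is 1800 frames and each further minute 1798, so 4 further minute boundaries passed. Total skipped labels = 18 × 1 + 2 × 4 = 26.
Non-drop label index = 25531 + 26 = 25557; at 30 labels/s that is 00:14:11:27, i.e. DF 00:14:11;27.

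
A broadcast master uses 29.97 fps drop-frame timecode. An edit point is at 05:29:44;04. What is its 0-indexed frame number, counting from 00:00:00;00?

592930

As if non-drop at 30 labels/s: (5 × 3600 + 29 × 60 + 44) × 30 + 4 = 593524.
Minute boundaries passed: 329; those not divisible by 10: 329 − 32 = 297; dropped labels = 2 × 297 = 594.
Actual frame index = 593524 − 594 = 592930.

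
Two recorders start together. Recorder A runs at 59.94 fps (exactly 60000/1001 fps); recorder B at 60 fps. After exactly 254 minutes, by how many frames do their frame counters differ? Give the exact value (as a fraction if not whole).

254 min = 15240 s.
A emits 60000/1001 × 15240 = 914400000/1001 frames; B emits 60 × 15240 = 914400.
Difference = 914400/1001 frames (≈ 913.4865); B is ahead of A.

914400/1001 frames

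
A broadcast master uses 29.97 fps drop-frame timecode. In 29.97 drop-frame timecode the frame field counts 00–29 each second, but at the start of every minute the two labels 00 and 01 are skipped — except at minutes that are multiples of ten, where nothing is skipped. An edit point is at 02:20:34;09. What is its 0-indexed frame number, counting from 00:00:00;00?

Complete 10-minute blocks: 14, each 17982 frames → 251748.
Remaining 0 whole minutes in the current block: 0 frames.
Within the current minute: 34 × 30 + 9 = 1029. Total = 251748 + 0 + 1029 = 252777.

252777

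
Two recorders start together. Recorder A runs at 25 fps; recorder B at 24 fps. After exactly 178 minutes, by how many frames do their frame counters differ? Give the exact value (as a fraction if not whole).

10680 frames

178 min = 10680 s.
A emits 25 × 10680 = 267000 frames; B emits 24 × 10680 = 256320.
Difference = 10680 frames; B is behind A.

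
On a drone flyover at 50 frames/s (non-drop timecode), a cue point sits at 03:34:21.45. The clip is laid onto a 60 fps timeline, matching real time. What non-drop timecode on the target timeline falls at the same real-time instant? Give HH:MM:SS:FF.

Source frame index: (3×3600 + 34×60 + 21) × 50 + 45 = 643095.
Real time: 643095 / (50) = 128619/10 s.
Target frame: (128619/10) × (60) = 771714.
At 60 labels/s: frame 771714 → 03:34:21:54.

03:34:21:54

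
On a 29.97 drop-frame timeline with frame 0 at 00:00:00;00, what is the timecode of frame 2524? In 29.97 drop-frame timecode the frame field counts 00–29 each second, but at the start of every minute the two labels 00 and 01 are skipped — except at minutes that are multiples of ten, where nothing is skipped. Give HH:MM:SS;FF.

00:01:24;06

Ten DF minutes hold 17982 frames, so frame 2524 lies in block 0 (frames 0–17981) with 2524 frames into that block.
The block's first minute is 1800 frames and the rest 1798 each; 2524 frames reaches minute 1, so 0 × 18 + 1 × 2 = 2 labels have been skipped so far.
Adding those back, label number 2524 + 2 = 2526 at 30 labels/s is 84 s + 6 f = 0 h 1 min 24 s frame 6, i.e. 00:01:24;06.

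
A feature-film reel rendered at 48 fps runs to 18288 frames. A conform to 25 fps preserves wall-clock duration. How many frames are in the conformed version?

9525 frames

Target frames = source frames × (target rate / source rate) = 18288 × (25)/(48) = 18288 × 25/48 = 9525.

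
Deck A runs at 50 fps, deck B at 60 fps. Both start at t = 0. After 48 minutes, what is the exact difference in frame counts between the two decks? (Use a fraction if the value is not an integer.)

28800 frames

48 min = 2880 s.
A emits 50 × 2880 = 144000 frames; B emits 60 × 2880 = 172800.
Difference = 28800 frames; B is ahead of A.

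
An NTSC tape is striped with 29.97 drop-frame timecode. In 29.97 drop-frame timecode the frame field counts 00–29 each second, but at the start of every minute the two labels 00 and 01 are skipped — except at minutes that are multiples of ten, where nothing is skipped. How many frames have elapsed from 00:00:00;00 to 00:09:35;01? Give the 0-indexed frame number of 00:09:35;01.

Complete 10-minute blocks: 0, each 17982 frames → 0.
Remaining 9 whole minutes in the current block: 1800 + 8 × 1798 = 16184 frames.
Within the current minute: 35 × 30 + 1 − 2 = 1049 (labels ;00/;01 skipped at this minute). Total = 0 + 16184 + 1049 = 17233.

17233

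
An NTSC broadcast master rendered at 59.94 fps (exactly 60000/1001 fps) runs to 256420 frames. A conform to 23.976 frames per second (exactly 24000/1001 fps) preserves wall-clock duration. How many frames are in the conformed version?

Target frames = source frames × (target rate / source rate) = 256420 × (24000/1001)/(60000/1001) = 256420 × 2/5 = 102568.

102568 frames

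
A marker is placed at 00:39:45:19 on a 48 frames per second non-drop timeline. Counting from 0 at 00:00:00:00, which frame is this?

Total seconds to the label: (0 × 3600 + 39 × 60 + 45) = 2385.
Frame index = 2385 × 48 + 19 = 114499.

frame 114499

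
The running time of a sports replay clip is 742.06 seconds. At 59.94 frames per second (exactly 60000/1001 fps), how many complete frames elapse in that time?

Frames = 742.06 × 60000/1001 = 4047600/91 ≈ 44479.1209.
Complete frames: 44479.

44479 frames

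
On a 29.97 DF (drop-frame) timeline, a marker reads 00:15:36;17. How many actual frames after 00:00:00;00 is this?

As if non-drop at 30 labels/s: (0 × 3600 + 15 × 60 + 36) × 30 + 17 = 28097.
Minute boundaries passed: 15; those not divisible by 10: 15 − 1 = 14; dropped labels = 2 × 14 = 28.
Actual frame index = 28097 − 28 = 28069.

28069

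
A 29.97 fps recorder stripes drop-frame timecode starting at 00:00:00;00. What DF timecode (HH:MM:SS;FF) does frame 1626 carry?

00:00:54;06

Ten DF minutes hold 17982 frames, so frame 1626 lies in block 0 (frames 0–17981) with 1626 frames into that block.
The block's first minute is 1800 frames and the rest 1798 each; 1626 frames reaches minute 0, so 0 × 18 + 0 × 2 = 0 labels have been skipped so far.
Adding those back, label number 1626 + 0 = 1626 at 30 labels/s is 54 s + 6 f = 0 h 0 min 54 s frame 6, i.e. 00:00:54;06.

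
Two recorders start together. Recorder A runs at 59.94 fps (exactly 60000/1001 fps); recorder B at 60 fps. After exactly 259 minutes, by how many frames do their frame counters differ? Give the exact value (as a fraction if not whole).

133200/143 frames

259 min = 15540 s.
A emits 60000/1001 × 15540 = 133200000/143 frames; B emits 60 × 15540 = 932400.
Difference = 133200/143 frames (≈ 931.4685); B is ahead of A.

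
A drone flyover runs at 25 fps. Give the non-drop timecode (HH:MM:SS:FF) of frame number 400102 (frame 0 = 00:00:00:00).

04:26:44:02

400102 ÷ 25 = 16004 full seconds, remainder 2 frames.
16004 s = 4 h 26 min 44 s.
Timecode: 04:26:44:02.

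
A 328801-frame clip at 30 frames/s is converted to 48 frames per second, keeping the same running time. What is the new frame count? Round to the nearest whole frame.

Frames at target rate = 328801 × (48) / (30) = 2630408/5 ≈ 526081.600.
Nearest whole frame: 526082.

526082 frames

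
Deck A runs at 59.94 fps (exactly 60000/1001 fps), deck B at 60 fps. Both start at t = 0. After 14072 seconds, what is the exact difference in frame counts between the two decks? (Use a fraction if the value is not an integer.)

844320/1001 frames

A emits 60000/1001 × 14072 = 844320000/1001 frames; B emits 60 × 14072 = 844320.
Difference = 844320/1001 frames (≈ 843.4765); B is ahead of A.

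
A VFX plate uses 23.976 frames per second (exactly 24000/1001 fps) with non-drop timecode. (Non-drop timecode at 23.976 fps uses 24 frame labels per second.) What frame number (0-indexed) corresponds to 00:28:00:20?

Total seconds to the label: (0 × 3600 + 28 × 60 + 0) = 1680.
Frame index = 1680 × 24 + 20 = 40340.

frame 40340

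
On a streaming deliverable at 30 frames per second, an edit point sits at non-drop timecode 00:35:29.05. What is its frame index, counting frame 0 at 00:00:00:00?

Total seconds to the label: (0 × 3600 + 35 × 60 + 29) = 2129.
Frame index = 2129 × 30 + 5 = 63875.

frame 63875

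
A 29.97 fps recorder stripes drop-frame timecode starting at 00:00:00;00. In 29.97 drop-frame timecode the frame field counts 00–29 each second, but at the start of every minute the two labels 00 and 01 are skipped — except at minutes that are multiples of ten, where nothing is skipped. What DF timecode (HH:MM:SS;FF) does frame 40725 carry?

00:22:38;25

Ten DF minutes hold 17982 frames, so frame 40725 lies in block 2 (frames 35964–53945) with 4761 frames into that block.
The block's first minute is 1800 frames and the rest 1798 each; 4761 frames reaches minute 2, so 2 × 18 + 2 × 2 = 40 labels have been skipped so far.
Adding those back, label number 40725 + 40 = 40765 at 30 labels/s is 1358 s + 25 f = 0 h 22 min 38 s frame 25, i.e. 00:22:38;25.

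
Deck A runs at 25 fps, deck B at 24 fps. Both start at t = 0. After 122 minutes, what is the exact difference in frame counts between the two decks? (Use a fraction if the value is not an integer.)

122 min = 7320 s.
A emits 25 × 7320 = 183000 frames; B emits 24 × 7320 = 175680.
Difference = 7320 frames; B is behind A.

7320 frames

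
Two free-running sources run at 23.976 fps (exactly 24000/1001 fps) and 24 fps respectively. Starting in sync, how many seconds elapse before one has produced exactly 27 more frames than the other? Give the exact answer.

1126.125 seconds

The gap grows by |24 − 24000/1001| = 24/1001 frames per second.
Time for a 27-frame gap: 27 ÷ (24/1001) = 1126.125 s.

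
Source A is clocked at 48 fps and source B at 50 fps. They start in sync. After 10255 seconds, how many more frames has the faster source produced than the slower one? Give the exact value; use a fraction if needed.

A emits 48 × 10255 = 492240 frames; B emits 50 × 10255 = 512750.
Difference = 20510 frames; B is ahead of A.

20510 frames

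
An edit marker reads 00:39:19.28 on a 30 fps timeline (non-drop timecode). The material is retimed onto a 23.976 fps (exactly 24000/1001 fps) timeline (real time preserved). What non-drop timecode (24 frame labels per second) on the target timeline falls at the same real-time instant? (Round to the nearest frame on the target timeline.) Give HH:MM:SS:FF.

00:39:17:14

Source frame index: (0×3600 + 39×60 + 19) × 30 + 28 = 70798.
Real time: 70798 / (30) = 35399/15 s.
Target frame: (35399/15) × (24000/1001) = 622400/11 ≈ 56581.818 → 56582.
At 24 labels/s: frame 56582 → 00:39:17:14.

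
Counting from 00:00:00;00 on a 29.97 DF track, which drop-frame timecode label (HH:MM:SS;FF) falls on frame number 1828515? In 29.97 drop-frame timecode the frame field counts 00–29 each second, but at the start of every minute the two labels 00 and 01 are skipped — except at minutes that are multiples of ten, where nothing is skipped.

16:56:51;15

Each 10-minute DF block holds 10 × 60 × 30 − 9 × 2 = 17982 frames. 1828515 ÷ 17982 → 101 full blocks, remainder 12333.
Within the partial block the first minute is 1800 frames and each further minute 1798, so 6 further minute boundaries passed. Total skipped labels = 18 × 101 + 2 × 6 = 1830.
Non-drop label index = 1828515 + 1830 = 1830345; at 30 labels/s that is 16:56:51:15, i.e. DF 16:56:51;15.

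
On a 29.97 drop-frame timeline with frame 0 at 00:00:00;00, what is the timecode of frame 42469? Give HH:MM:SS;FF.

00:23:37;01

Each 10-minute DF block holds 10 × 60 × 30 − 9 × 2 = 17982 frames. 42469 ÷ 17982 → 2 full blocks, remainder 6505.
Within the partial block the first minute is 1800 frames and each further minute 1798, so 3 further minute boundaries passed. Total skipped labels = 18 × 2 + 2 × 3 = 42.
Non-drop label index = 42469 + 42 = 42511; at 30 labels/s that is 00:23:37:01, i.e. DF 00:23:37;01.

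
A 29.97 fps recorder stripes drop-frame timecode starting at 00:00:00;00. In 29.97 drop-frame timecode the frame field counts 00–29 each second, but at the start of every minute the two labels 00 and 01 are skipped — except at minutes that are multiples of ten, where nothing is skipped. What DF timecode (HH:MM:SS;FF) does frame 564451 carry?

Each 10-minute DF block holds 10 × 60 × 30 − 9 × 2 = 17982 frames. 564451 ÷ 17982 → 31 full blocks, remainder 7009.
Within the partial block the first minute is 1800 frames and each further minute 1798, so 3 further minute boundaries passed. Total skipped labels = 18 × 31 + 2 × 3 = 564.
Non-drop label index = 564451 + 564 = 565015; at 30 labels/s that is 05:13:53:25, i.e. DF 05:13:53;25.

05:13:53;25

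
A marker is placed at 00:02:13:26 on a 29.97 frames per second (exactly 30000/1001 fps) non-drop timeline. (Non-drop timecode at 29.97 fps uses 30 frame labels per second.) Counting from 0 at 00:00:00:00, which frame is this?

Total seconds to the label: (0 × 3600 + 2 × 60 + 13) = 133.
Frame index = 133 × 30 + 26 = 4016.

4016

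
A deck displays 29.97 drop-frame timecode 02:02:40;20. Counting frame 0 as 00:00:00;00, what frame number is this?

220600

Complete 10-minute blocks: 12, each 17982 frames → 215784.
Remaining 2 whole minutes in the current block: 1800 + 1 × 1798 = 3598 frames.
Within the current minute: 40 × 30 + 20 − 2 = 1218 (labels ;00/;01 skipped at this minute). Total = 215784 + 3598 + 1218 = 220600.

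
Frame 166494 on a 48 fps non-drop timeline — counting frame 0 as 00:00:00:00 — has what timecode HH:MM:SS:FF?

166494 ÷ 48 = 3468 full seconds, remainder 30 frames.
3468 s = 0 h 57 min 48 s.
Timecode: 00:57:48:30.

00:57:48:30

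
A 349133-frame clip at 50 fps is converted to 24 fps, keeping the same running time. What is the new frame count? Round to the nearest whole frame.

Frames at target rate = 349133 × (24) / (50) = 4189596/25 ≈ 167583.840.
Nearest whole frame: 167584.

167584 frames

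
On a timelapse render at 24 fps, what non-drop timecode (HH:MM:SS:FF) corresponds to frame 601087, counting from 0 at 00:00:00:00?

06:57:25:07

601087 ÷ 24 = 25045 full seconds, remainder 7 frames.
25045 s = 6 h 57 min 25 s.
Timecode: 06:57:25:07.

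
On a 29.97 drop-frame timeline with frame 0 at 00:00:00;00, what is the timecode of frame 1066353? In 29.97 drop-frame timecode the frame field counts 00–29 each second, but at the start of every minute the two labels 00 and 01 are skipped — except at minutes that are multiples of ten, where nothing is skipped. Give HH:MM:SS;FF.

09:53:00;21

Ten DF minutes hold 17982 frames, so frame 1066353 lies in block 59 (frames 1060938–1078919) with 5415 frames into that block.
The block's first minute is 1800 frames and the rest 1798 each; 5415 frames reaches minute 3, so 59 × 18 + 3 × 2 = 1068 labels have been skipped so far.
Adding those back, label number 1066353 + 1068 = 1067421 at 30 labels/s is 35580 s + 21 f = 9 h 53 min 0 s frame 21, i.e. 09:53:00;21.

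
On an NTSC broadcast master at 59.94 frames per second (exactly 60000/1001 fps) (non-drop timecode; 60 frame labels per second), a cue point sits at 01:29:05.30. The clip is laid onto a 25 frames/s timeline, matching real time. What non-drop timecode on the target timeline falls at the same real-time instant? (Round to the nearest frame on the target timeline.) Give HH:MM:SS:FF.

Source frame index: (1×3600 + 29×60 + 5) × 60 + 30 = 320730.
Real time: 320730 / (60000/1001) = 10701691/2000 s.
Target frame: (10701691/2000) × (25) = 10701691/80 ≈ 133771.138 → 133771.
At 25 labels/s: frame 133771 → 01:29:10:21.

01:29:10:21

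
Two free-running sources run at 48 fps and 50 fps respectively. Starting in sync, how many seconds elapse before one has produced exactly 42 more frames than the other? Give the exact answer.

21 seconds

The gap grows by |50 − 48| = 2 frames per second.
Time for a 42-frame gap: 42 ÷ (2) = 21 s.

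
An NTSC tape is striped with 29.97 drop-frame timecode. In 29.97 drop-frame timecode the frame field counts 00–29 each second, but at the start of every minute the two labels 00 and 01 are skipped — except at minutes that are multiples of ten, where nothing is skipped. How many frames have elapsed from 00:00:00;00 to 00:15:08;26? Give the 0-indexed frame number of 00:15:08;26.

27238

As if non-drop at 30 labels/s: (0 × 3600 + 15 × 60 + 8) × 30 + 26 = 27266.
Minute boundaries passed: 15; those not divisible by 10: 15 − 1 = 14; dropped labels = 2 × 14 = 28.
Actual frame index = 27266 − 28 = 27238.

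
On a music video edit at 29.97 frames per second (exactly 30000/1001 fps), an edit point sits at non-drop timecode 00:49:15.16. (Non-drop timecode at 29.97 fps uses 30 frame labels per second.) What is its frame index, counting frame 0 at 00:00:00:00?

Total seconds to the label: (0 × 3600 + 49 × 60 + 15) = 2955.
Frame index = 2955 × 30 + 16 = 88666.

88666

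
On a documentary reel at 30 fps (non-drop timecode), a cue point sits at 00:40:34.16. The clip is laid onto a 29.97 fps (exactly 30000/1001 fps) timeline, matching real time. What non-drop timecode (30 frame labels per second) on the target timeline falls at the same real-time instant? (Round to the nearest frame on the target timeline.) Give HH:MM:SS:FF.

00:40:32:03

Source frame index: (0×3600 + 40×60 + 34) × 30 + 16 = 73036.
Real time: 73036 / (30) = 36518/15 s.
Target frame: (36518/15) × (30000/1001) = 73036000/1001 ≈ 72963.037 → 72963.
At 30 labels/s: frame 72963 → 00:40:32:03.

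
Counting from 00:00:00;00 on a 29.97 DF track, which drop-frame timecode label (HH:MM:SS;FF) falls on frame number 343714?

03:11:08;18

Ten DF minutes hold 17982 frames, so frame 343714 lies in block 19 (frames 341658–359639) with 2056 frames into that block.
The block's first minute is 1800 frames and the rest 1798 each; 2056 frames reaches minute 1, so 19 × 18 + 1 × 2 = 344 labels have been skipped so far.
Adding those back, label number 343714 + 344 = 344058 at 30 labels/s is 11468 s + 18 f = 3 h 11 min 8 s frame 18, i.e. 03:11:08;18.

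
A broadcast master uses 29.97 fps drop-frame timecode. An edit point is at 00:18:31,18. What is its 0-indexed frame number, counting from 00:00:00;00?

As if non-drop at 30 labels/s: (0 × 3600 + 18 × 60 + 31) × 30 + 18 = 33348.
Minute boundaries passed: 18; those not divisible by 10: 18 − 1 = 17; dropped labels = 2 × 17 = 34.
Actual frame index = 33348 − 34 = 33314.

33314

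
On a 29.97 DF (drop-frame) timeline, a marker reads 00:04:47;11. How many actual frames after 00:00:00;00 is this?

8613

Complete 10-minute blocks: 0, each 17982 frames → 0.
Remaining 4 whole minutes in the current block: 1800 + 3 × 1798 = 7194 frames.
Within the current minute: 47 × 30 + 11 − 2 = 1419 (labels ;00/;01 skipped at this minute). Total = 0 + 7194 + 1419 = 8613.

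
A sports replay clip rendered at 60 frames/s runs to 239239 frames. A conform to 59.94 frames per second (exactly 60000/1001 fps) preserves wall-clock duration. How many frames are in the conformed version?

Target frames = source frames × (target rate / source rate) = 239239 × (60000/1001)/(60) = 239239 × 1000/1001 = 239000.

239000 frames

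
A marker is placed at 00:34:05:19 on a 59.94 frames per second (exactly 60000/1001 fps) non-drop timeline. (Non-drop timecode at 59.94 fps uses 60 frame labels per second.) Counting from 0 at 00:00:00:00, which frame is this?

frame 122719

Total seconds to the label: (0 × 3600 + 34 × 60 + 5) = 2045.
Frame index = 2045 × 60 + 19 = 122719.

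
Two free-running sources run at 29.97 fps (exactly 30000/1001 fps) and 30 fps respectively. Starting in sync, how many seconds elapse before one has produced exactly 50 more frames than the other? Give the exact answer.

5005/3 seconds

The gap grows by |30 − 30000/1001| = 30/1001 frames per second.
Time for a 50-frame gap: 50 ÷ (30/1001) = 5005/3 s.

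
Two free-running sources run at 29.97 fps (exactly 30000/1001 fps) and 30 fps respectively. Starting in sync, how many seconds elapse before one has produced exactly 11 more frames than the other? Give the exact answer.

11011/30 seconds

The gap grows by |30 − 30000/1001| = 30/1001 frames per second.
Time for a 11-frame gap: 11 ÷ (30/1001) = 11011/30 s.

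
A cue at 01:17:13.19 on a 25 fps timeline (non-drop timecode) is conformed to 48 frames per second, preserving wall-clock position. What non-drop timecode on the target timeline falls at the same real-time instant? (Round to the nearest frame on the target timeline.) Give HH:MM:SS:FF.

01:17:13:36

Source frame index: (1×3600 + 17×60 + 13) × 25 + 19 = 115844.
Real time: 115844 / (25) = 115844/25 s.
Target frame: (115844/25) × (48) = 5560512/25 ≈ 222420.480 → 222420.
At 48 labels/s: frame 222420 → 01:17:13:36.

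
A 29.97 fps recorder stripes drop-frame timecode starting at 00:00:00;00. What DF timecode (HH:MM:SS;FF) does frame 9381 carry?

00:05:13;01

Each 10-minute DF block holds 10 × 60 × 30 − 9 × 2 = 17982 frames. 9381 ÷ 17982 → 0 full blocks, remainder 9381.
Within the partial block the first minute is 1800 frames and each further minute 1798, so 5 further minute boundaries passed. Total skipped labels = 18 × 0 + 2 × 5 = 10.
Non-drop label index = 9381 + 10 = 9391; at 30 labels/s that is 00:05:13:01, i.e. DF 00:05:13;01.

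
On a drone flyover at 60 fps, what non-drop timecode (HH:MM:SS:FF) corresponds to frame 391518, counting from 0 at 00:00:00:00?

01:48:45:18

391518 ÷ 60 = 6525 full seconds, remainder 18 frames.
6525 s = 1 h 48 min 45 s.
Timecode: 01:48:45:18.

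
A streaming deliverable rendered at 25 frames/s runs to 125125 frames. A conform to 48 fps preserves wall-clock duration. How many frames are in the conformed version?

240240 frames

Target frames = source frames × (target rate / source rate) = 125125 × (48)/(25) = 125125 × 48/25 = 240240.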